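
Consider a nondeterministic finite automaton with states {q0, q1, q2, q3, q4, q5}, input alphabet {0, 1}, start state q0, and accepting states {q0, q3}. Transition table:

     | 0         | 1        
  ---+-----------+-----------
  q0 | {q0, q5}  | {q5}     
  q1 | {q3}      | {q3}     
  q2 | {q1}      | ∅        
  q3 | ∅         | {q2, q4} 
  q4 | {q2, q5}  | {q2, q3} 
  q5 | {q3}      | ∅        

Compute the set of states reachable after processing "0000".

{q0, q3, q5}

Start in {q0}.
Read '0': q0→{q0, q5}; now {q0, q5}.
Read '0': q0→{q0, q5}, q5→{q3}; now {q0, q3, q5}.
Read '0': q0→{q0, q5}, q3→∅, q5→{q3}; now {q0, q3, q5}.
Read '0': q0→{q0, q5}, q3→∅, q5→{q3}; now {q0, q3, q5}.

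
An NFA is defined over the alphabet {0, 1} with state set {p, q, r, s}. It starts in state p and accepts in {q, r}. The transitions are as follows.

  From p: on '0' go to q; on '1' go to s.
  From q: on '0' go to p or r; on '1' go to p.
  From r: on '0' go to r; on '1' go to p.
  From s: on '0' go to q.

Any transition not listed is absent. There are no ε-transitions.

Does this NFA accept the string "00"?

Start in {p}.
Read '0': p→{q}; now {q}.
Read '0': q→{p, r}; now {p, r}.
The final set {p, r} contains the accepting state r.

Yes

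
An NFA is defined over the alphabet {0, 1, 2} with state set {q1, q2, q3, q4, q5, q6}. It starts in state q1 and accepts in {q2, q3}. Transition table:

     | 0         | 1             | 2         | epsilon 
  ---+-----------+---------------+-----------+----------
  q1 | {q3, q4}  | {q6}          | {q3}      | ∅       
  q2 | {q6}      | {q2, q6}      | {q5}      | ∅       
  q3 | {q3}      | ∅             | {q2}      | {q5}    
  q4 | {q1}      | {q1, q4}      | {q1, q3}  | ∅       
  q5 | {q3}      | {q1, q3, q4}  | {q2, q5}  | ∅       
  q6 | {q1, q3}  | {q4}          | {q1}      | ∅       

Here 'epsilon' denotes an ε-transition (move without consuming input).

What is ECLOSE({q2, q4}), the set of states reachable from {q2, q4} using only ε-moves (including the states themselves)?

Begin with {q2, q4}.
No ε-moves leave this set, so the closure equals the set itself.

{q2, q4}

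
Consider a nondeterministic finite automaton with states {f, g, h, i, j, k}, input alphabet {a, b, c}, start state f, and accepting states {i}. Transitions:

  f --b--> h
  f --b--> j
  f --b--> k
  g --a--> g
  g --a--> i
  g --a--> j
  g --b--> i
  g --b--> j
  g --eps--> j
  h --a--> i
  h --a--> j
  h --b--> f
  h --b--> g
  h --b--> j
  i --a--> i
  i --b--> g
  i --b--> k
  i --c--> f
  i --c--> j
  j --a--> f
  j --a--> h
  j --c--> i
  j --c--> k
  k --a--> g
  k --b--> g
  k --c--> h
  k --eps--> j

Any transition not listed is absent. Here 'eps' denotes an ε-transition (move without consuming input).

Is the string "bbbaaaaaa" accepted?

Yes

Start in {f}.
Read 'b': {f} → {h, j, k}.
Read 'b': {h, j, k} → {f, g, j}.
Read 'b': {f, g, j} → {h, i, j, k}.
Read 'a': {h, i, j, k} → {f, g, h, i, j}.
Read 'a': {f, g, h, i, j} → {f, g, h, i, j}.
Read 'a': {f, g, h, i, j} → {f, g, h, i, j}.
Read 'a': {f, g, h, i, j} → {f, g, h, i, j}.
Read 'a': {f, g, h, i, j} → {f, g, h, i, j}.
Read 'a': {f, g, h, i, j} → {f, g, h, i, j}.
The final set {f, g, h, i, j} contains the accepting state i.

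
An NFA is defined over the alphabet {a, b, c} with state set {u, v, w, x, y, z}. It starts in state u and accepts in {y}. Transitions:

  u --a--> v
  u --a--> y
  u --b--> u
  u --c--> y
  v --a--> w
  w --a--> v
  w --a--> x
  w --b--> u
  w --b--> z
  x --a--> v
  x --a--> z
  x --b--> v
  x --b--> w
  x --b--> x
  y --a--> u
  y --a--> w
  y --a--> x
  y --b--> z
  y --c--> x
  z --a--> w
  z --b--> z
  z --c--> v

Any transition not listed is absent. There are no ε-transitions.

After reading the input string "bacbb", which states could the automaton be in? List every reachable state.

{u, v, w, x, z}

Start in {u}.
Read 'b': u→{u}; now {u}.
Read 'a': u→{v, y}; now {v, y}.
Read 'c': v→∅, y→{x}; now {x}.
Read 'b': x→{v, w, x}; now {v, w, x}.
Read 'b': v→∅, w→{u, z}, x→{v, w, x}; now {u, v, w, x, z}.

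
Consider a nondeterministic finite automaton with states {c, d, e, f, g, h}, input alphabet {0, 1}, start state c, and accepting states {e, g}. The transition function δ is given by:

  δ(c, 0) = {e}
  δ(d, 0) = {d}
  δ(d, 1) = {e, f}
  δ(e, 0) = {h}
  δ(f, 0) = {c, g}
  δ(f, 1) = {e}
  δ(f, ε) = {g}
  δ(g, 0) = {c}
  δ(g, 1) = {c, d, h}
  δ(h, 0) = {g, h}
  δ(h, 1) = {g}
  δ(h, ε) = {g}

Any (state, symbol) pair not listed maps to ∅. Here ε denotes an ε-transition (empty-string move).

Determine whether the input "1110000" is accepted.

Start in {c}.
Read '1': {c} → ∅.
The set is empty and remains empty for the remaining 6 symbols.
The final set ∅ contains no accepting state.

No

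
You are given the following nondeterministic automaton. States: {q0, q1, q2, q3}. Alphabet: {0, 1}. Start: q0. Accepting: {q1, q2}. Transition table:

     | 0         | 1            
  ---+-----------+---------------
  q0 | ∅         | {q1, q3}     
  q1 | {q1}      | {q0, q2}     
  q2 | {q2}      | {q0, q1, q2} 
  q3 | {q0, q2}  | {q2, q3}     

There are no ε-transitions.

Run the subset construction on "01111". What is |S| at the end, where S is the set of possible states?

0

Start in {q0}.
Read '0': {q0} → ∅.
The set is empty and remains empty for the remaining 4 symbols.
That set has 0 states.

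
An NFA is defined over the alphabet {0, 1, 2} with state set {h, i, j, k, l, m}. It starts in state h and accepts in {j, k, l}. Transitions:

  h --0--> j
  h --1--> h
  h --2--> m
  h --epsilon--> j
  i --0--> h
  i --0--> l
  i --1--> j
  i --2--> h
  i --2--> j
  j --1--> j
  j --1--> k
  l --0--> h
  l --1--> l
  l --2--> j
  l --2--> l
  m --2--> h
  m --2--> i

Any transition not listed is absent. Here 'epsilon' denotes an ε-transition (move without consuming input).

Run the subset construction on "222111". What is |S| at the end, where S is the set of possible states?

Start: ε-closure({h}) = {h, j}.
Read '2': h→{m}, j→∅; now {m}.
Read '2': m→{h, i}; union {h, i}; ε-closure = {h, i, j}.
Read '2': h→{m}, i→{h, j}, j→∅; now {h, j, m}.
Read '1': h→{h}, j→{j, k}, m→∅; now {h, j, k}.
Read '1': h→{h}, j→{j, k}, k→∅; now {h, j, k}.
Read '1': h→{h}, j→{j, k}, k→∅; now {h, j, k}.
That set has 3 states.

3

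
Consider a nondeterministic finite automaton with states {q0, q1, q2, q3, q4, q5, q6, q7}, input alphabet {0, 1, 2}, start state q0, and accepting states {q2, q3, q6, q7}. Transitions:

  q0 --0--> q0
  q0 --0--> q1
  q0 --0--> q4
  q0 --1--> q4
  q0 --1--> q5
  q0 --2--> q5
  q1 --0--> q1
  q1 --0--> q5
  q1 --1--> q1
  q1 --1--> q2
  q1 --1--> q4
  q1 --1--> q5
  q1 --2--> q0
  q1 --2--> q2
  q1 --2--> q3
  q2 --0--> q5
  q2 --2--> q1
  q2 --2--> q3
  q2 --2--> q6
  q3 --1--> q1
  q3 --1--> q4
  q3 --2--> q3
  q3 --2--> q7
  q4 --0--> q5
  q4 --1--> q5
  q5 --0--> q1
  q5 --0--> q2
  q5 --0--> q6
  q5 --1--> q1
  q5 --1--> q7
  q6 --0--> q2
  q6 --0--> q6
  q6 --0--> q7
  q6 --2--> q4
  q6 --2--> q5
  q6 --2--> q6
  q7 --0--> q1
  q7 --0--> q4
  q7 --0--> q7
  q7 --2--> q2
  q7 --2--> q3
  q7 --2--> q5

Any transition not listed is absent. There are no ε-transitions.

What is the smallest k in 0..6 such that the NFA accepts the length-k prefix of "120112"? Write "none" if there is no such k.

none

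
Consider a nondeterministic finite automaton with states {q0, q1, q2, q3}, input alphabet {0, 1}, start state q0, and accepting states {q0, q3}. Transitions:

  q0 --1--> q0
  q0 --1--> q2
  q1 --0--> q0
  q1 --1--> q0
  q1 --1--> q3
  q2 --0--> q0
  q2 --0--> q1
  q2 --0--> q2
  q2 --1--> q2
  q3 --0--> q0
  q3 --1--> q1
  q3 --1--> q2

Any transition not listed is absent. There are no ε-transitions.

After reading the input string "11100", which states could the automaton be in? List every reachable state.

{q0, q1, q2}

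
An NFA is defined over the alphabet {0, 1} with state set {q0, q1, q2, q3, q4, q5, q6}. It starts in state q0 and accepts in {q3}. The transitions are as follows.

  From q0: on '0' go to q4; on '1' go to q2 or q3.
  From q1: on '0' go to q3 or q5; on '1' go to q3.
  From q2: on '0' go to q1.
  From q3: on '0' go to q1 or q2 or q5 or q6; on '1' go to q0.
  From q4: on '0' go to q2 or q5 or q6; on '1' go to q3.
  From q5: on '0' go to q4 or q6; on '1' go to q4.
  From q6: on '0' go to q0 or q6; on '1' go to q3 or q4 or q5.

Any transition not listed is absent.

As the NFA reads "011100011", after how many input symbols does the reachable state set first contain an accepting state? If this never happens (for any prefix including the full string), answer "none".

2

Start in {q0}.
Read '0': q0→{q4}; now {q4}.
Read '1': q4→{q3}; now {q3}.
None of the earlier sets intersect F, but {q3} does.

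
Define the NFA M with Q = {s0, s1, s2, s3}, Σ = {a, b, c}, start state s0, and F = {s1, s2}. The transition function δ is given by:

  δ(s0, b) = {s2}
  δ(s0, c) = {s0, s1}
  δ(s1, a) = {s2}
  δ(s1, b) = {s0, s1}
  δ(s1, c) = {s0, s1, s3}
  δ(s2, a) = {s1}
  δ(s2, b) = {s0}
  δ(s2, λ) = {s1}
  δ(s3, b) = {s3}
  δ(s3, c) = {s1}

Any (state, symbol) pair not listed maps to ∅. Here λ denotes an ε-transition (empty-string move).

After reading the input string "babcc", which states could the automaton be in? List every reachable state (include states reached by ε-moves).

Start in {s0}.
Read 'b': {s0} → {s1, s2}.
Read 'a': {s1, s2} → {s1, s2}.
Read 'b': {s1, s2} → {s0, s1}.
Read 'c': {s0, s1} → {s0, s1, s3}.
Read 'c': {s0, s1, s3} → {s0, s1, s3}.

{s0, s1, s3}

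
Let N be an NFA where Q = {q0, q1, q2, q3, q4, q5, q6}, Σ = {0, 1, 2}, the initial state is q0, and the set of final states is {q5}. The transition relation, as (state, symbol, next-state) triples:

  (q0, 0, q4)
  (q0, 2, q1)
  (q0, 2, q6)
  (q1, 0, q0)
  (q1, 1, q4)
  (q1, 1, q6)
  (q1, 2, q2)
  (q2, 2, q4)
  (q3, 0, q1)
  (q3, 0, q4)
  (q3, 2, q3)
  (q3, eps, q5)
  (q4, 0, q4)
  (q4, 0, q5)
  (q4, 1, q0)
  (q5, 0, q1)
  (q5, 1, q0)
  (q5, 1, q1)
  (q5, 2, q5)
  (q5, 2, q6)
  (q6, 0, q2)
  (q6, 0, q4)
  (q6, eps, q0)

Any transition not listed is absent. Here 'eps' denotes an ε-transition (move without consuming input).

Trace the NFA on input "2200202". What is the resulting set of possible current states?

Start in {q0}.
Read '2': {q0} → {q0, q1, q6}.
Read '2': {q0, q1, q6} → {q0, q1, q2, q6}.
Read '0': {q0, q1, q2, q6} → {q0, q2, q4}.
Read '0': {q0, q2, q4} → {q4, q5}.
Read '2': {q4, q5} → {q0, q5, q6}.
Read '0': {q0, q5, q6} → {q1, q2, q4}.
Read '2': {q1, q2, q4} → {q2, q4}.

{q2, q4}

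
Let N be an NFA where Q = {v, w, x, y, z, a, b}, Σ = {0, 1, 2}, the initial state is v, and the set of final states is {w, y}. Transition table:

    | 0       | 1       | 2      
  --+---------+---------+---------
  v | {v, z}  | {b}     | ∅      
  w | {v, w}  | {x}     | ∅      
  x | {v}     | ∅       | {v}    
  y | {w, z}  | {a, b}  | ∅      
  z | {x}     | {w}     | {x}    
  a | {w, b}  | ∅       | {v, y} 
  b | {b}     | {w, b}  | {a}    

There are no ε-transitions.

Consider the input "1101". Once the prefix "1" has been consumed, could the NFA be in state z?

No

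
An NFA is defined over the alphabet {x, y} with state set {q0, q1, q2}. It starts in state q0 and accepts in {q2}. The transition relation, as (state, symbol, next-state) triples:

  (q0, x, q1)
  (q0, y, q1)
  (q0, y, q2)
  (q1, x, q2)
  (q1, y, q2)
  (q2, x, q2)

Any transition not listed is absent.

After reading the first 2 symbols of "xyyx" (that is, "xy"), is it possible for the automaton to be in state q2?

Start in {q0}.
Read 'x': q0→{q1}; now {q1}.
Read 'y': q1→{q2}; now {q2}.
State q2 is in {q2}.

Yes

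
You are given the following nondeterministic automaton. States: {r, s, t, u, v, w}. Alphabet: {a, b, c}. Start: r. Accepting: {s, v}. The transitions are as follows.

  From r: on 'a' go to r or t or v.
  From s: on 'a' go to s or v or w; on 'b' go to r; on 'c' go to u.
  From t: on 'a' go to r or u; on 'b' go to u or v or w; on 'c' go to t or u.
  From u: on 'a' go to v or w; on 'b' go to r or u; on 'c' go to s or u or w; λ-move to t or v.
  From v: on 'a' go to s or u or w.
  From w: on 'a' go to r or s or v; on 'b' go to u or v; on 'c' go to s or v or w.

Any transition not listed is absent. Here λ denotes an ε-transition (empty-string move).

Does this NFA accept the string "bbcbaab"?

Start in {r}.
Read 'b': r→∅; now ∅.
The set is empty and remains empty for the remaining 6 symbols.
The final set ∅ contains no accepting state.

No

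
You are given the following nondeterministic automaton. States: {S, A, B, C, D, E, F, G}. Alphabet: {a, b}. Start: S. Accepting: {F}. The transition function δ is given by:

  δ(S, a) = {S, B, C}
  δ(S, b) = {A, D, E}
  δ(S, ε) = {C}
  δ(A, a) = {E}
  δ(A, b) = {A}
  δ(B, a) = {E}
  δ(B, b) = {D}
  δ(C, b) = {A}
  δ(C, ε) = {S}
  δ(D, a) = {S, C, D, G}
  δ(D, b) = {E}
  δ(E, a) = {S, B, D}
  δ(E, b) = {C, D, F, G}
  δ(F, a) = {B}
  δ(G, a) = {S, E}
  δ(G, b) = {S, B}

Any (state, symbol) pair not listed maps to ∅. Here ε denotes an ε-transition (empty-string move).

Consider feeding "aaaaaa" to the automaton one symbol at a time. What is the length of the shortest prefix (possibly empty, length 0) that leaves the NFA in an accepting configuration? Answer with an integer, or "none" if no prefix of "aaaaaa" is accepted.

none

Start: ε-closure({S}) = {S, C}.
Read 'a': {S, C} → {S, B, C}.
Read 'a': {S, B, C} → {S, B, C, E}.
Read 'a': {S, B, C, E} → {S, B, C, D, E}.
Read 'a': {S, B, C, D, E} → {S, B, C, D, E, G}.
Read 'a': {S, B, C, D, E, G} → {S, B, C, D, E, G}.
Read 'a': {S, B, C, D, E, G} → {S, B, C, D, E, G}.
No reachable set along the way intersects F.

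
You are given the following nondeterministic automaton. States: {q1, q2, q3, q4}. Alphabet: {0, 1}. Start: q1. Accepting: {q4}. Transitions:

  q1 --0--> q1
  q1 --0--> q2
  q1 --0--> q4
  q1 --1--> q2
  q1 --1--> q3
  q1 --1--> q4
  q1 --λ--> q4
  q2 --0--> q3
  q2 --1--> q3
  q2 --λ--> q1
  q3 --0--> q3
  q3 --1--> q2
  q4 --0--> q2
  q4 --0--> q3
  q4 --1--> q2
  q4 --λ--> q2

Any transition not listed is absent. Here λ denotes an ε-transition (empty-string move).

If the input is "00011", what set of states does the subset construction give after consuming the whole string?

{q1, q2, q3, q4}

Start: ε-closure({q1}) = {q1, q2, q4}.
Read '0': {q1, q2, q4} → {q1, q2, q3, q4}.
Read '0': {q1, q2, q3, q4} → {q1, q2, q3, q4}.
Read '0': {q1, q2, q3, q4} → {q1, q2, q3, q4}.
Read '1': {q1, q2, q3, q4} → {q1, q2, q3, q4}.
Read '1': {q1, q2, q3, q4} → {q1, q2, q3, q4}.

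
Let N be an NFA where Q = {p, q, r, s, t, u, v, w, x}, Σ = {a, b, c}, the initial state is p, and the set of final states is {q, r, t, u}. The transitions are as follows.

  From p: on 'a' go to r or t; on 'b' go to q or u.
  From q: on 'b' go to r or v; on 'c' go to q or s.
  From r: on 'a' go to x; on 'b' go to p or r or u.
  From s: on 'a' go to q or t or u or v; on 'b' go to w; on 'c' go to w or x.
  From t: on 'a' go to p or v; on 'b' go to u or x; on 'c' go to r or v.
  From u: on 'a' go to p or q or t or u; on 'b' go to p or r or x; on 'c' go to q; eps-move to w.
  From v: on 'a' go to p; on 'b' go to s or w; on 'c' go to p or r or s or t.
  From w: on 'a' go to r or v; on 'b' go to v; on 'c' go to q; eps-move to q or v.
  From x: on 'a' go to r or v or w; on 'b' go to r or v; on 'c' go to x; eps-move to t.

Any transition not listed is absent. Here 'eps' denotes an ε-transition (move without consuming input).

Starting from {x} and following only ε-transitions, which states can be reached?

Begin with {x}.
ε-move x → t; add t.

{t, x}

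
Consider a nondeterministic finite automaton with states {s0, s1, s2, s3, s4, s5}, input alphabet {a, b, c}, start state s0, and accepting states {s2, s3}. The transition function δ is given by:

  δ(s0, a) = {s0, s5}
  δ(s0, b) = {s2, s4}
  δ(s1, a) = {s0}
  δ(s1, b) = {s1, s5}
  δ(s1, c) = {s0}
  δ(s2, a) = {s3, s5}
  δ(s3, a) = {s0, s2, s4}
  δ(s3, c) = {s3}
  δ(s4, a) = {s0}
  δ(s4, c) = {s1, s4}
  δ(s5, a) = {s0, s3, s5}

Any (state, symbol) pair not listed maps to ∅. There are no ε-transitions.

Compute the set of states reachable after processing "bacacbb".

{s1, s5}

Start in {s0}.
Read 'b': s0→{s2, s4}; now {s2, s4}.
Read 'a': s2→{s3, s5}, s4→{s0}; now {s0, s3, s5}.
Read 'c': s0→∅, s3→{s3}, s5→∅; now {s3}.
Read 'a': s3→{s0, s2, s4}; now {s0, s2, s4}.
Read 'c': s0→∅, s2→∅, s4→{s1, s4}; now {s1, s4}.
Read 'b': s1→{s1, s5}, s4→∅; now {s1, s5}.
Read 'b': s1→{s1, s5}, s5→∅; now {s1, s5}.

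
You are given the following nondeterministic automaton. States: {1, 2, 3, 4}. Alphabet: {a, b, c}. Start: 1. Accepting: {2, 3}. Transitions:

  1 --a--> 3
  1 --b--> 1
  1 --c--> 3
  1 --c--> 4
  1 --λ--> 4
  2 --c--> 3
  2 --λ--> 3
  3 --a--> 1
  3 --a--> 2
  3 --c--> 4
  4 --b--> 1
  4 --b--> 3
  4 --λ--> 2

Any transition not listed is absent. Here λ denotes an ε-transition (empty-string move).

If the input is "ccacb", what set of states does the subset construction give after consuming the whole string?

{1, 2, 3, 4}

Start: ε-closure({1}) = {1, 2, 3, 4}.
Read 'c': 1→{3, 4}, 2→{3}, 3→{4}, 4→∅; union {3, 4}; ε-closure = {2, 3, 4}.
Read 'c': 2→{3}, 3→{4}, 4→∅; union {3, 4}; ε-closure = {2, 3, 4}.
Read 'a': 2→∅, 3→{1, 2}, 4→∅; union {1, 2}; ε-closure = {1, 2, 3, 4}.
Read 'c': 1→{3, 4}, 2→{3}, 3→{4}, 4→∅; union {3, 4}; ε-closure = {2, 3, 4}.
Read 'b': 2→∅, 3→∅, 4→{1, 3}; union {1, 3}; ε-closure = {1, 2, 3, 4}.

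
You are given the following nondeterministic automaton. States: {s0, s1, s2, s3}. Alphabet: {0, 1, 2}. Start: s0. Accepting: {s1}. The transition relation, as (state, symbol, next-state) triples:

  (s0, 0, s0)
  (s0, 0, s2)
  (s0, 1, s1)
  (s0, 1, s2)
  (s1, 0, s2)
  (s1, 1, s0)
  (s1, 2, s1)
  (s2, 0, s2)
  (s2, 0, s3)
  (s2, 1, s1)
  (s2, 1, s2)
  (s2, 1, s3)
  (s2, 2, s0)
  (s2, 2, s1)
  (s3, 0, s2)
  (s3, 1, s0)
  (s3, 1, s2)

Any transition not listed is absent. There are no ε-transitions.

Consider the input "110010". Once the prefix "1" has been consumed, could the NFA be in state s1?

Start in {s0}.
Read '1': {s0} → {s1, s2}.
State s1 is in {s1, s2}.

Yes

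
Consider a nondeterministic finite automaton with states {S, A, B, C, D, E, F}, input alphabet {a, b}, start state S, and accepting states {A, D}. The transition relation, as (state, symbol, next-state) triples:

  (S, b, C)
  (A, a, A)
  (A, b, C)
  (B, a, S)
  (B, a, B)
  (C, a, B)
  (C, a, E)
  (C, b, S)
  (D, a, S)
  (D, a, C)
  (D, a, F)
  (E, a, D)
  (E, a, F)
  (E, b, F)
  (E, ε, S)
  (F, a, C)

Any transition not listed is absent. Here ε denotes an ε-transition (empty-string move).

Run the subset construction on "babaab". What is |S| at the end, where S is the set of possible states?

2

Start in {S}.
Read 'b': {S} → {C}.
Read 'a': {C} → {S, B, E}.
Read 'b': {S, B, E} → {C, F}.
Read 'a': {C, F} → {S, B, C, E}.
Read 'a': {S, B, C, E} → {S, B, D, E, F}.
Read 'b': {S, B, D, E, F} → {C, F}.
That set has 2 states.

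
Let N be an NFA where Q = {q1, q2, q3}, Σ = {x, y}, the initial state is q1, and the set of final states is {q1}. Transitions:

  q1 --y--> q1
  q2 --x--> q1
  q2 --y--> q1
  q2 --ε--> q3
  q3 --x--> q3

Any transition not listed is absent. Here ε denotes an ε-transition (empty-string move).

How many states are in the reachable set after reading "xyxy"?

0

Start in {q1}.
Read 'x': {q1} → ∅.
The set is empty and remains empty for the remaining 3 symbols.
That set has 0 states.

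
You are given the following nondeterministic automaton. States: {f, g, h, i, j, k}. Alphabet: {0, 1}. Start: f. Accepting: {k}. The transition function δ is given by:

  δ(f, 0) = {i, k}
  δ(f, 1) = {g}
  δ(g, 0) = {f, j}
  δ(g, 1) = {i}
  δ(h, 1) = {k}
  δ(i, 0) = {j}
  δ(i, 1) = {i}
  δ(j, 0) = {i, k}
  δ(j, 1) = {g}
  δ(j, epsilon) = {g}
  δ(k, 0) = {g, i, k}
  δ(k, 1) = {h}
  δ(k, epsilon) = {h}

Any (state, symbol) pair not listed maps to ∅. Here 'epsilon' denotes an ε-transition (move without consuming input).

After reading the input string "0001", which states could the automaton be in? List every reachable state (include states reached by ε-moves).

Start in {f}.
Read '0': {f} → {h, i, k}.
Read '0': {h, i, k} → {g, h, i, j, k}.
Read '0': {g, h, i, j, k} → {f, g, h, i, j, k}.
Read '1': {f, g, h, i, j, k} → {g, h, i, k}.

{g, h, i, k}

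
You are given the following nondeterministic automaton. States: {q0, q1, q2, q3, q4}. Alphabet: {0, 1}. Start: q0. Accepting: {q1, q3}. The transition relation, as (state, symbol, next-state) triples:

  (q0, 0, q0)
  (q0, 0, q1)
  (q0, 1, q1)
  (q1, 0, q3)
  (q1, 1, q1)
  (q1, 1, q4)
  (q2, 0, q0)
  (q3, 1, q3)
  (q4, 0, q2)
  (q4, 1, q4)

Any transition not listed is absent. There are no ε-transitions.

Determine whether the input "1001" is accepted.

Start in {q0}.
Read '1': {q0} → {q1}.
Read '0': {q1} → {q3}.
Read '0': {q3} → ∅.
The set is empty and remains empty for the remaining 1 symbol.
The final set ∅ contains no accepting state.

No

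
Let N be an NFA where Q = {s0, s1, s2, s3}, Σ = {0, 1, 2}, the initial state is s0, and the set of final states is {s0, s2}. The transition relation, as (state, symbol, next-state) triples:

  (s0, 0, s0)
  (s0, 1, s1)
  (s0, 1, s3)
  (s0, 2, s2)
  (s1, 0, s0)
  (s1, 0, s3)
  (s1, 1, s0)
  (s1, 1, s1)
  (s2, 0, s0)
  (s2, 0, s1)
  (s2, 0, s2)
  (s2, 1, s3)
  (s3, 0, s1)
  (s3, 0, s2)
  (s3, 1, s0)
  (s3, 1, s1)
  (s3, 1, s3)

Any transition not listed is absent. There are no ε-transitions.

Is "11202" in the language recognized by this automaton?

Yes

Start in {s0}.
Read '1': s0→{s1, s3}; now {s1, s3}.
Read '1': s1→{s0, s1}, s3→{s0, s1, s3}; now {s0, s1, s3}.
Read '2': s0→{s2}, s1→∅, s3→∅; now {s2}.
Read '0': s2→{s0, s1, s2}; now {s0, s1, s2}.
Read '2': s0→{s2}, s1→∅, s2→∅; now {s2}.
The final set {s2} contains the accepting state s2.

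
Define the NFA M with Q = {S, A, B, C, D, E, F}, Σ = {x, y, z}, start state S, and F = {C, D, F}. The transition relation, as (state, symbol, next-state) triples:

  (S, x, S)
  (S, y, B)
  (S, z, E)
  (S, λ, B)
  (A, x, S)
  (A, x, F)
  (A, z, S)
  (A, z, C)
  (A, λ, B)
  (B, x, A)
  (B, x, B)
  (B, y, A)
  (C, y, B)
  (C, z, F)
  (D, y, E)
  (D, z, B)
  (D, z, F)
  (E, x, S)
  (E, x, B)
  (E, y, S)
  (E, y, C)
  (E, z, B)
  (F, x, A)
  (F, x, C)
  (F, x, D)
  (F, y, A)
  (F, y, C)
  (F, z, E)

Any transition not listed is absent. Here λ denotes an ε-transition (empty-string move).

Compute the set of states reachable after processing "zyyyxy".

{A, B, C}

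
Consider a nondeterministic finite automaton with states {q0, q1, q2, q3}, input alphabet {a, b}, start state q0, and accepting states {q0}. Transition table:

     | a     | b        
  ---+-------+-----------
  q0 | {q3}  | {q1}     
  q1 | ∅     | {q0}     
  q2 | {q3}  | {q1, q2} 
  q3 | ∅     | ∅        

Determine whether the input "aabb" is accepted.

No

Start in {q0}.
Read 'a': {q0} → {q3}.
Read 'a': {q3} → ∅.
The set is empty and remains empty for the remaining 2 symbols.
The final set ∅ contains no accepting state.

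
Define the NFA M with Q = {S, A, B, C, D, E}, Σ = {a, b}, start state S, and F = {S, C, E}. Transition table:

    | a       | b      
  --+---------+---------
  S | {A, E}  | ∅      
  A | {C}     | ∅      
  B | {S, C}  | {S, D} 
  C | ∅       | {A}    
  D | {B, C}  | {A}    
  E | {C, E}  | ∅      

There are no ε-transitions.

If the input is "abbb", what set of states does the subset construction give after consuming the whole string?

∅

Start in {S}.
Read 'a': {S} → {A, E}.
Read 'b': {A, E} → ∅.
The set is empty and remains empty for the remaining 2 symbols.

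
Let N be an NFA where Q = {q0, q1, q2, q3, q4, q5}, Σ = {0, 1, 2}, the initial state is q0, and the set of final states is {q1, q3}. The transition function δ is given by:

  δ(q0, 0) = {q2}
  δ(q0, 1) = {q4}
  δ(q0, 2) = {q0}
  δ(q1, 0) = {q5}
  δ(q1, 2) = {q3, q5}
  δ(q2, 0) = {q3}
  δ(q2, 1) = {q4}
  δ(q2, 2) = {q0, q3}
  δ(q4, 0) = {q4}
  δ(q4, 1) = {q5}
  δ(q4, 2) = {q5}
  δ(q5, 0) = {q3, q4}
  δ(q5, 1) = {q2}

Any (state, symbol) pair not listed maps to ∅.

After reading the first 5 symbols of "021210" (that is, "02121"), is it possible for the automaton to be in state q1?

No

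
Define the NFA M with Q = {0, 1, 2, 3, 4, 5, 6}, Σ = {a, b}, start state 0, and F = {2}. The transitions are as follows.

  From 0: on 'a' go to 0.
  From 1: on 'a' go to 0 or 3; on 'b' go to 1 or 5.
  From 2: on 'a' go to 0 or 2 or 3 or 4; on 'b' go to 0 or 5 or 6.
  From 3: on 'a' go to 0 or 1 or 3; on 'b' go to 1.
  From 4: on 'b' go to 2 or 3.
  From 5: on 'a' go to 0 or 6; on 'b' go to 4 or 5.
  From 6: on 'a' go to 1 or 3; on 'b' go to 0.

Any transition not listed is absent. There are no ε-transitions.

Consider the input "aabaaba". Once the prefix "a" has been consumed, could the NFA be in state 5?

No

Start in {0}.
Read 'a': {0} → {0}.
State 5 is not in {0}.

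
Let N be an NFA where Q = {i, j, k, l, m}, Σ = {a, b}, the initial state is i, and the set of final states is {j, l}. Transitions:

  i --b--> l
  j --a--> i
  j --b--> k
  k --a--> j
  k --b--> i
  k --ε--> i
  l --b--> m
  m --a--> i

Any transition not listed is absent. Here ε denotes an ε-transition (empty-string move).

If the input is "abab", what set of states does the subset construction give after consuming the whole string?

Start in {i}.
Read 'a': i→∅; now ∅.
The set is empty and remains empty for the remaining 3 symbols.

∅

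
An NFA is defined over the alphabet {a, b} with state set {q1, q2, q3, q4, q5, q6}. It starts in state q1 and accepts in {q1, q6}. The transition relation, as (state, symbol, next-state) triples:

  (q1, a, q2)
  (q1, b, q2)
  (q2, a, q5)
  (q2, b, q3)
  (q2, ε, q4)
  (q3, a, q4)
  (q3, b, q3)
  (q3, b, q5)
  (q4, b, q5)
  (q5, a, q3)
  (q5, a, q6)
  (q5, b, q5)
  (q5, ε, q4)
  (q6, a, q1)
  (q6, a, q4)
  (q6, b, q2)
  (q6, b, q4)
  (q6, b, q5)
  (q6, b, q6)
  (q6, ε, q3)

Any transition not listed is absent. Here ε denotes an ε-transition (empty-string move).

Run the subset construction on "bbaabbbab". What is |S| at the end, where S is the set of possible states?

5

Start in {q1}.
Read 'b': q1→{q2}; union {q2}; ε-closure = {q2, q4}.
Read 'b': q2→{q3}, q4→{q5}; union {q3, q5}; ε-closure = {q3, q4, q5}.
Read 'a': q3→{q4}, q4→∅, q5→{q3, q6}; now {q3, q4, q6}.
Read 'a': q3→{q4}, q4→∅, q6→{q1, q4}; now {q1, q4}.
Read 'b': q1→{q2}, q4→{q5}; union {q2, q5}; ε-closure = {q2, q4, q5}.
Read 'b': q2→{q3}, q4→{q5}, q5→{q5}; union {q3, q5}; ε-closure = {q3, q4, q5}.
Read 'b': q3→{q3, q5}, q4→{q5}, q5→{q5}; union {q3, q5}; ε-closure = {q3, q4, q5}.
Read 'a': q3→{q4}, q4→∅, q5→{q3, q6}; now {q3, q4, q6}.
Read 'b': q3→{q3, q5}, q4→{q5}, q6→{q2, q4, q5, q6}; now {q2, q3, q4, q5, q6}.
That set has 5 states.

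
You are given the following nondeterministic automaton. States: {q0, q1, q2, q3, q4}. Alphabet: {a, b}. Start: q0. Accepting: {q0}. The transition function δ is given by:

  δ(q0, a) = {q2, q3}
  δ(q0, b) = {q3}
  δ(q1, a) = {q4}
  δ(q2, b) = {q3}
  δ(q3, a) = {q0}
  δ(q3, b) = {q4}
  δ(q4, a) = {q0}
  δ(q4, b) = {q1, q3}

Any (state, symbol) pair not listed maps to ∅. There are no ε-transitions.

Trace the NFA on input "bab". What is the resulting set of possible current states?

Start in {q0}.
Read 'b': q0→{q3}; now {q3}.
Read 'a': q3→{q0}; now {q0}.
Read 'b': q0→{q3}; now {q3}.

{q3}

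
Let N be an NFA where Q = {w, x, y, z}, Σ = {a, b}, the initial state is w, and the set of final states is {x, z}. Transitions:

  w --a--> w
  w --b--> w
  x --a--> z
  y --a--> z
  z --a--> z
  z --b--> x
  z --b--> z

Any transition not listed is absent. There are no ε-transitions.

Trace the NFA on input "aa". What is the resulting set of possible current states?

Start in {w}.
Read 'a': {w} → {w}.
Read 'a': {w} → {w}.

{w}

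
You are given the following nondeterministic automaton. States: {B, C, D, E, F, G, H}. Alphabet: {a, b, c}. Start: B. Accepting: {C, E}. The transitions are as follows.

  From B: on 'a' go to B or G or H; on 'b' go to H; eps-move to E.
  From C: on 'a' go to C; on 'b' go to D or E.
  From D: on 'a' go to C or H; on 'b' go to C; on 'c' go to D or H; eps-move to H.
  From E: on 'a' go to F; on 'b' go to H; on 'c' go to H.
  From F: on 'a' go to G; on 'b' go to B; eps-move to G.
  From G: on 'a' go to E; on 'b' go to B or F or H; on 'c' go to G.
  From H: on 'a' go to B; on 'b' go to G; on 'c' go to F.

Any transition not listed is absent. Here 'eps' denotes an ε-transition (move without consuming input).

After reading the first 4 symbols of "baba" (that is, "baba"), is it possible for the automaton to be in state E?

Yes

Start: ε-closure({B}) = {B, E}.
Read 'b': {B, E} → {H}.
Read 'a': {H} → {B, E}.
Read 'b': {B, E} → {H}.
Read 'a': {H} → {B, E}.
State E is in {B, E}.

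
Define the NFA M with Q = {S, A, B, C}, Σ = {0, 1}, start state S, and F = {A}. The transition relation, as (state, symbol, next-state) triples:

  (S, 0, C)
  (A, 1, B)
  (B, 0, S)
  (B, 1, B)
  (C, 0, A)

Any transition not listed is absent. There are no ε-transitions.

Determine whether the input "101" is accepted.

No

Start in {S}.
Read '1': {S} → ∅.
The set is empty and remains empty for the remaining 2 symbols.
The final set ∅ contains no accepting state.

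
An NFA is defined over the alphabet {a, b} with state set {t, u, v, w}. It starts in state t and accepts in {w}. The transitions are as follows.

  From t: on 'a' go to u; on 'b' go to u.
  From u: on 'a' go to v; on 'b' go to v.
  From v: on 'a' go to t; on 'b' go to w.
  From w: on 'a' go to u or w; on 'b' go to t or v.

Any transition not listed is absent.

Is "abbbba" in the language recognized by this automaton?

Yes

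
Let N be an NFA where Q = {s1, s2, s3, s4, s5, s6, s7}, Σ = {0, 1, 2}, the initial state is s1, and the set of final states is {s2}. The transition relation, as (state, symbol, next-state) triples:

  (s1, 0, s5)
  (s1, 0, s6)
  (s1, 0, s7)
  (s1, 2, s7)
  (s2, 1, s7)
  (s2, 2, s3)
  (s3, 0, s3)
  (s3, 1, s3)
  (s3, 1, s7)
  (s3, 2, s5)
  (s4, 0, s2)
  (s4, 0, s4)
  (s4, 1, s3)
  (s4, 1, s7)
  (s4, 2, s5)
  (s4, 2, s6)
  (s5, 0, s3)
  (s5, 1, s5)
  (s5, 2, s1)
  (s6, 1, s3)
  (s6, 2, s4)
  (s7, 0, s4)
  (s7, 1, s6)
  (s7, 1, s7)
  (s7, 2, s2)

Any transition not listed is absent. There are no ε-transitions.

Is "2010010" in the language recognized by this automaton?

Start in {s1}.
Read '2': {s1} → {s7}.
Read '0': {s7} → {s4}.
Read '1': {s4} → {s3, s7}.
Read '0': {s3, s7} → {s3, s4}.
Read '0': {s3, s4} → {s2, s3, s4}.
Read '1': {s2, s3, s4} → {s3, s7}.
Read '0': {s3, s7} → {s3, s4}.
The final set {s3, s4} contains no accepting state.

No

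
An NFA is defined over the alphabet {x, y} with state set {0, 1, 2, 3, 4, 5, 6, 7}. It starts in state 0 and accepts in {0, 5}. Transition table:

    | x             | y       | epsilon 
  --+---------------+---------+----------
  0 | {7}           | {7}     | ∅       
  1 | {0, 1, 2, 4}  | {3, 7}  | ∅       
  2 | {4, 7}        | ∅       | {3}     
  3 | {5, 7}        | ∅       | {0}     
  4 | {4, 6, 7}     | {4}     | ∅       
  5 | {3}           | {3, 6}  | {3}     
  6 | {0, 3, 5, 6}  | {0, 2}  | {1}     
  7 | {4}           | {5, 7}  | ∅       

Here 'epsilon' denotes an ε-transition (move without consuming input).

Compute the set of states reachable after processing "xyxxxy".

Start in {0}.
Read 'x': {0} → {7}.
Read 'y': {7} → {0, 3, 5, 7}.
Read 'x': {0, 3, 5, 7} → {0, 3, 4, 5, 7}.
Read 'x': {0, 3, 4, 5, 7} → {0, 1, 3, 4, 5, 6, 7}.
Read 'x': {0, 1, 3, 4, 5, 6, 7} → {0, 1, 2, 3, 4, 5, 6, 7}.
Read 'y': {0, 1, 2, 3, 4, 5, 6, 7} → {0, 1, 2, 3, 4, 5, 6, 7}.

{0, 1, 2, 3, 4, 5, 6, 7}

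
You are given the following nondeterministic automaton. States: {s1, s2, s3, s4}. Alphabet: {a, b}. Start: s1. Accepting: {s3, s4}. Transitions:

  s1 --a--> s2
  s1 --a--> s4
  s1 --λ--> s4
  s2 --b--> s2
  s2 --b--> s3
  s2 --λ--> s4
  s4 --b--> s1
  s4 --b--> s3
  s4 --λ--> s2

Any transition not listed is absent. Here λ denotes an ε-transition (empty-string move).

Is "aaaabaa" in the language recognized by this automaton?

No

Start: ε-closure({s1}) = {s1, s2, s4}.
Read 'a': s1→{s2, s4}, s2→∅, s4→∅; now {s2, s4}.
Read 'a': s2→∅, s4→∅; now ∅.
The set is empty and remains empty for the remaining 5 symbols.
The final set ∅ contains no accepting state.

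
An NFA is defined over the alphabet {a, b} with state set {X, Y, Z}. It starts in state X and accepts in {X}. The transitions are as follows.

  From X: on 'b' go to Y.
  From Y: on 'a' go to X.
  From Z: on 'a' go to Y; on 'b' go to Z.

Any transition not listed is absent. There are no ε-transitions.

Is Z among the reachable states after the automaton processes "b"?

Start in {X}.
Read 'b': {X} → {Y}.
State Z is not in {Y}.

No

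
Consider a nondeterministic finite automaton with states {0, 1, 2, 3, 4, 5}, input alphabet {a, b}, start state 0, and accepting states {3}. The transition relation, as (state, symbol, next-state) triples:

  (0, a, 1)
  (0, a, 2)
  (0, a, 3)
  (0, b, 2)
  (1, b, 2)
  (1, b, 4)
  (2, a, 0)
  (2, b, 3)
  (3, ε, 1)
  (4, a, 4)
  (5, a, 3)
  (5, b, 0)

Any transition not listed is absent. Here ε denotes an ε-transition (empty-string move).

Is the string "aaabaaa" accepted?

Start in {0}.
Read 'a': 0→{1, 2, 3}; now {1, 2, 3}.
Read 'a': 1→∅, 2→{0}, 3→∅; now {0}.
Read 'a': 0→{1, 2, 3}; now {1, 2, 3}.
Read 'b': 1→{2, 4}, 2→{3}, 3→∅; union {2, 3, 4}; ε-closure = {1, 2, 3, 4}.
Read 'a': 1→∅, 2→{0}, 3→∅, 4→{4}; now {0, 4}.
Read 'a': 0→{1, 2, 3}, 4→{4}; now {1, 2, 3, 4}.
Read 'a': 1→∅, 2→{0}, 3→∅, 4→{4}; now {0, 4}.
The final set {0, 4} contains no accepting state.

No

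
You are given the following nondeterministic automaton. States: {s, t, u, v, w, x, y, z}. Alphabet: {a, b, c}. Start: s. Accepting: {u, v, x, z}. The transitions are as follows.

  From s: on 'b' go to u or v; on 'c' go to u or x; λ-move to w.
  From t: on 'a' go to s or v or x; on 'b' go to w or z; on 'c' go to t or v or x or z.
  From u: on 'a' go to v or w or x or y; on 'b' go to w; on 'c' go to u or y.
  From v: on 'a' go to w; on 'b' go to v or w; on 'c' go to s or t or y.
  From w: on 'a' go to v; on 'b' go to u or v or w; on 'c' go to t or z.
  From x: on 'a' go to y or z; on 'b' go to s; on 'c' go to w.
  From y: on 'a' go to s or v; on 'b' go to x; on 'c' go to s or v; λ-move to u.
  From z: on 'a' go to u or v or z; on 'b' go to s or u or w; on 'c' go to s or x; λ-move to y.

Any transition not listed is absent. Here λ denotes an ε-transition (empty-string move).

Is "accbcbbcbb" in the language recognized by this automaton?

Yes

Start: ε-closure({s}) = {s, w}.
Read 'a': {s, w} → {v}.
Read 'c': {v} → {s, t, u, w, y}.
Read 'c': {s, t, u, w, y} → {s, t, u, v, w, x, y, z}.
Read 'b': {s, t, u, v, w, x, y, z} → {s, u, v, w, x, y, z}.
Read 'c': {s, u, v, w, x, y, z} → {s, t, u, v, w, x, y, z}.
Read 'b': {s, t, u, v, w, x, y, z} → {s, u, v, w, x, y, z}.
Read 'b': {s, u, v, w, x, y, z} → {s, u, v, w, x}.
Read 'c': {s, u, v, w, x} → {s, t, u, w, x, y, z}.
Read 'b': {s, t, u, w, x, y, z} → {s, u, v, w, x, y, z}.
Read 'b': {s, u, v, w, x, y, z} → {s, u, v, w, x}.
The final set {s, u, v, w, x} contains the accepting states u, v, x.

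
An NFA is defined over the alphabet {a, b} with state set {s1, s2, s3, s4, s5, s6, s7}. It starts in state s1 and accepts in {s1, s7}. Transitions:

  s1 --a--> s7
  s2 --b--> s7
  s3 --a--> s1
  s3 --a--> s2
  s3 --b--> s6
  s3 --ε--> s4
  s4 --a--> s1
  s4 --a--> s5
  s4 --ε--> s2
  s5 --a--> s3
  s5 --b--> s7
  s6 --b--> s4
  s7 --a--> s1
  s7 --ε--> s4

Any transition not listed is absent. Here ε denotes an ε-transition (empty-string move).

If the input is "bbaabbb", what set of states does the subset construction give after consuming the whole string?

Start in {s1}.
Read 'b': {s1} → ∅.
The set is empty and remains empty for the remaining 6 symbols.

∅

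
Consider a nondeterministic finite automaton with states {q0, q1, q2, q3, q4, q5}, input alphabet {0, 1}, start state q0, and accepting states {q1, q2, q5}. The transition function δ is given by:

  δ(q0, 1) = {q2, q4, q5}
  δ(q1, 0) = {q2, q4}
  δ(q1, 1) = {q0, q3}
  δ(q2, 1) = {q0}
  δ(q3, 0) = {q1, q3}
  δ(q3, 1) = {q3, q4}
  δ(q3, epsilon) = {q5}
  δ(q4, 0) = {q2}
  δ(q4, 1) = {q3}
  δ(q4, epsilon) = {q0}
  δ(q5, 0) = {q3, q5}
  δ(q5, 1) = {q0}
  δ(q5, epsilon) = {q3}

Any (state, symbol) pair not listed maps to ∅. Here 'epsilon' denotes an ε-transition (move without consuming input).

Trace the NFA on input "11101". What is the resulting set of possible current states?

{q0, q3, q4, q5}

Start in {q0}.
Read '1': {q0} → {q0, q2, q3, q4, q5}.
Read '1': {q0, q2, q3, q4, q5} → {q0, q2, q3, q4, q5}.
Read '1': {q0, q2, q3, q4, q5} → {q0, q2, q3, q4, q5}.
Read '0': {q0, q2, q3, q4, q5} → {q1, q2, q3, q5}.
Read '1': {q1, q2, q3, q5} → {q0, q3, q4, q5}.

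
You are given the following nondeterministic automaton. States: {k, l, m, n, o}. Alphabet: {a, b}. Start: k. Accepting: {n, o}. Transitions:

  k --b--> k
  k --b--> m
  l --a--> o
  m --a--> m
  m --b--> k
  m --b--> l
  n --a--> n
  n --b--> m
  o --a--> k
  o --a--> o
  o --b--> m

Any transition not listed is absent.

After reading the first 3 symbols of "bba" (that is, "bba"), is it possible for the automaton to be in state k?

Start in {k}.
Read 'b': {k} → {k, m}.
Read 'b': {k, m} → {k, l, m}.
Read 'a': {k, l, m} → {m, o}.
State k is not in {m, o}.

No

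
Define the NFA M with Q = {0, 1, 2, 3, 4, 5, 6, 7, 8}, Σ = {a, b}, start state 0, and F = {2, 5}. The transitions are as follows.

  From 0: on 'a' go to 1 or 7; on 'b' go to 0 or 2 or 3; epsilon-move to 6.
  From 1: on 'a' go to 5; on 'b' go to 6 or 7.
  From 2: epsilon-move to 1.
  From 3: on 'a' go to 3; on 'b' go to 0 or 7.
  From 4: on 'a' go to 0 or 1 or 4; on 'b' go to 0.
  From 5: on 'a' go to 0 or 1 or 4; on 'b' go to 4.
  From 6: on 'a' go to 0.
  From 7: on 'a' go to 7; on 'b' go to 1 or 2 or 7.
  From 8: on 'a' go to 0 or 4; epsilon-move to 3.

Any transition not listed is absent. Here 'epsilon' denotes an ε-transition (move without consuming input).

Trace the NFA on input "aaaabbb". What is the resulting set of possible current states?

{0, 1, 2, 3, 6, 7}

Start: ε-closure({0}) = {0, 6}.
Read 'a': 0→{1, 7}, 6→{0}; union {0, 1, 7}; ε-closure = {0, 1, 6, 7}.
Read 'a': 0→{1, 7}, 1→{5}, 6→{0}, 7→{7}; union {0, 1, 5, 7}; ε-closure = {0, 1, 5, 6, 7}.
Read 'a': 0→{1, 7}, 1→{5}, 5→{0, 1, 4}, 6→{0}, 7→{7}; union {0, 1, 4, 5, 7}; ε-closure = {0, 1, 4, 5, 6, 7}.
Read 'a': 0→{1, 7}, 1→{5}, 4→{0, 1, 4}, 5→{0, 1, 4}, 6→{0}, 7→{7}; union {0, 1, 4, 5, 7}; ε-closure = {0, 1, 4, 5, 6, 7}.
Read 'b': 0→{0, 2, 3}, 1→{6, 7}, 4→{0}, 5→{4}, 6→∅, 7→{1, 2, 7}; now {0, 1, 2, 3, 4, 6, 7}.
Read 'b': 0→{0, 2, 3}, 1→{6, 7}, 2→∅, 3→{0, 7}, 4→{0}, 6→∅, 7→{1, 2, 7}; now {0, 1, 2, 3, 6, 7}.
Read 'b': 0→{0, 2, 3}, 1→{6, 7}, 2→∅, 3→{0, 7}, 6→∅, 7→{1, 2, 7}; now {0, 1, 2, 3, 6, 7}.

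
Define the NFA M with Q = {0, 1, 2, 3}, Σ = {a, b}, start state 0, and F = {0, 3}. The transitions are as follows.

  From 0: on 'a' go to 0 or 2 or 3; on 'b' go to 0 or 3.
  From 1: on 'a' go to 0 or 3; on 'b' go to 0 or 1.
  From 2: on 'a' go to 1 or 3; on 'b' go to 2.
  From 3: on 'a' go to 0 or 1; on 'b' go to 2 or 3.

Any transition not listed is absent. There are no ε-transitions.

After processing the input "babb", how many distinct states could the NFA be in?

4

Start in {0}.
Read 'b': {0} → {0, 3}.
Read 'a': {0, 3} → {0, 1, 2, 3}.
Read 'b': {0, 1, 2, 3} → {0, 1, 2, 3}.
Read 'b': {0, 1, 2, 3} → {0, 1, 2, 3}.
That set has 4 states.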